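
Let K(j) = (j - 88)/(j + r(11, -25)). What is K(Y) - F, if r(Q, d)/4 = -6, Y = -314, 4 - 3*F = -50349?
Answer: -8509054/507 ≈ -16783.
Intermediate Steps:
F = 50353/3 (F = 4/3 - ⅓*(-50349) = 4/3 + 16783 = 50353/3 ≈ 16784.)
r(Q, d) = -24 (r(Q, d) = 4*(-6) = -24)
K(j) = (-88 + j)/(-24 + j) (K(j) = (j - 88)/(j - 24) = (-88 + j)/(-24 + j))
K(Y) - F = (-88 - 314)/(-24 - 314) - 1*50353/3 = -402/(-338) - 50353/3 = -1/338*(-402) - 50353/3 = 201/169 - 50353/3 = -8509054/507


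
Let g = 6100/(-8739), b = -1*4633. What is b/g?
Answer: 40487787/6100 ≈ 6637.3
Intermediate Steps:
b = -4633
g = -6100/8739 (g = 6100*(-1/8739) = -6100/8739 ≈ -0.69802)
b/g = -4633/(-6100/8739) = -4633*(-8739/6100) = 40487787/6100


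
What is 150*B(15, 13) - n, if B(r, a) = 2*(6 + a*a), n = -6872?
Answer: 59372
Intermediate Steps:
B(r, a) = 12 + 2*a² (B(r, a) = 2*(6 + a²) = 12 + 2*a²)
150*B(15, 13) - n = 150*(12 + 2*13²) - 1*(-6872) = 150*(12 + 2*169) + 6872 = 150*(12 + 338) + 6872 = 150*350 + 6872 = 52500 + 6872 = 59372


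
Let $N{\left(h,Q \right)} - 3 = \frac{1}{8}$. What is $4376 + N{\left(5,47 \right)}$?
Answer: $\frac{35033}{8} \approx 4379.1$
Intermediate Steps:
$N{\left(h,Q \right)} = \frac{25}{8}$ ($N{\left(h,Q \right)} = 3 + \frac{1}{8} = \frac{25}{8}$)
$4376 + N{\left(5,47 \right)} = 4376 + \frac{25}{8} = \frac{35033}{8}$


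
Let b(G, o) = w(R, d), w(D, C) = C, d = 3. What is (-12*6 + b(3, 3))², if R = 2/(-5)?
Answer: 4761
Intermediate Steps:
R = -⅖ (R = 2*(-⅕) = -⅖ ≈ -0.40000)
b(G, o) = 3
(-12*6 + b(3, 3))² = (-12*6 + 3)² = (-72 + 3)² = (-69)² = 4761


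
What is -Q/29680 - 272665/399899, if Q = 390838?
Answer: -11742030183/847785880 ≈ -13.850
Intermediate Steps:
-Q/29680 - 272665/399899 = -1*390838/29680 - 272665/399899 = -390838*1/29680 - 272665*1/399899 = -27917/2120 - 272665/399899 = -11742030183/847785880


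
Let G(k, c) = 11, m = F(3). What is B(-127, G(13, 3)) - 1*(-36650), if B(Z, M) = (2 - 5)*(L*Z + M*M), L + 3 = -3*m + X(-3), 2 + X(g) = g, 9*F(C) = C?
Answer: 32858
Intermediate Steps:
F(C) = C/9
X(g) = -2 + g
m = ⅓ (m = (⅑)*3 = ⅓ ≈ 0.33333)
L = -9 (L = -3 + (-3*⅓ + (-2 - 3)) = -3 + (-1 - 5) = -3 - 6 = -9)
B(Z, M) = -3*M² + 27*Z (B(Z, M) = (2 - 5)*(-9*Z + M*M) = -3*(-9*Z + M²) = -3*(M² - 9*Z) = -3*M² + 27*Z)
B(-127, G(13, 3)) - 1*(-36650) = (-3*11² + 27*(-127)) - 1*(-36650) = (-3*121 - 3429) + 36650 = (-363 - 3429) + 36650 = -3792 + 36650 = 32858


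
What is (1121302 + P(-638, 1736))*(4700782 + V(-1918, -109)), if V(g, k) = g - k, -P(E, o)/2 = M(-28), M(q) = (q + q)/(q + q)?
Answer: 5268958424900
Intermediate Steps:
M(q) = 1 (M(q) = (2*q)/((2*q)) = (2*q)*(1/(2*q)) = 1)
P(E, o) = -2 (P(E, o) = -2*1 = -2)
(1121302 + P(-638, 1736))*(4700782 + V(-1918, -109)) = (1121302 - 2)*(4700782 + (-1918 - 1*(-109))) = 1121300*(4700782 + (-1918 + 109)) = 1121300*(4700782 - 1809) = 1121300*4698973 = 5268958424900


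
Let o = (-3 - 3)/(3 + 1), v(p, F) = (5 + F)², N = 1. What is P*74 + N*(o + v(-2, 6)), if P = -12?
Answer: -1537/2 ≈ -768.50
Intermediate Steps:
o = -3/2 (o = -6/4 = -6*¼ = -3/2 ≈ -1.5000)
P*74 + N*(o + v(-2, 6)) = -12*74 + 1*(-3/2 + (5 + 6)²) = -888 + 1*(-3/2 + 11²) = -888 + 1*(-3/2 + 121) = -888 + 1*(239/2) = -888 + 239/2 = -1537/2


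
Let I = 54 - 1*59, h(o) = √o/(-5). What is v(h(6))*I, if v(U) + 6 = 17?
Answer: -55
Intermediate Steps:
h(o) = -√o/5
v(U) = 11 (v(U) = -6 + 17 = 11)
I = -5 (I = 54 - 59 = -5)
v(h(6))*I = 11*(-5) = -55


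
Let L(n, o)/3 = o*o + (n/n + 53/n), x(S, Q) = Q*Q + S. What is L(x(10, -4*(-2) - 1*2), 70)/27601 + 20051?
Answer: 25458348443/1269646 ≈ 20052.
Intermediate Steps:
x(S, Q) = S + Q**2 (x(S, Q) = Q**2 + S = S + Q**2)
L(n, o) = 3 + 3*o**2 + 159/n (L(n, o) = 3*(o*o + (n/n + 53/n)) = 3*(o**2 + (1 + 53/n)) = 3*(1 + o**2 + 53/n) = 3 + 3*o**2 + 159/n)
L(x(10, -4*(-2) - 1*2), 70)/27601 + 20051 = (3 + 3*70**2 + 159/(10 + (-4*(-2) - 1*2)**2))/27601 + 20051 = (3 + 3*4900 + 159/(10 + (8 - 2)**2))*(1/27601) + 20051 = (3 + 14700 + 159/(10 + 6**2))*(1/27601) + 20051 = (3 + 14700 + 159/(10 + 36))*(1/27601) + 20051 = (3 + 14700 + 159/46)*(1/27601) + 20051 = (676497/46)*(1/27601) + 20051 = 676497/1269646 + 20051 = 25458348443/1269646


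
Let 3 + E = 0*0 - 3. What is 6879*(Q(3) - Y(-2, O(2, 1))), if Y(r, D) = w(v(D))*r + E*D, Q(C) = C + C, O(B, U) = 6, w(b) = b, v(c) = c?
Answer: 371466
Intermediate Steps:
E = -6 (E = -3 + (0*0 - 3) = -3 + (0 - 3) = -3 - 3 = -6)
Q(C) = 2*C
Y(r, D) = -6*D + D*r (Y(r, D) = D*r - 6*D = -6*D + D*r)
6879*(Q(3) - Y(-2, O(2, 1))) = 6879*(2*3 - 6*(-6 - 2)) = 6879*(6 - 6*(-8)) = 6879*(6 - 1*(-48)) = 6879*(6 + 48) = 6879*54 = 371466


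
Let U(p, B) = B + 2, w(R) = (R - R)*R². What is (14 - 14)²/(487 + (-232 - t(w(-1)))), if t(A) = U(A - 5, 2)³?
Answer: 0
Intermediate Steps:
w(R) = 0 (w(R) = 0*R² = 0)
U(p, B) = 2 + B
t(A) = 64 (t(A) = (2 + 2)³ = 4³ = 64)
(14 - 14)²/(487 + (-232 - t(w(-1)))) = (14 - 14)²/(487 + (-232 - 1*64)) = 0²/(487 + (-232 - 64)) = 0/(487 - 296) = 0/191 = 0*(1/191) = 0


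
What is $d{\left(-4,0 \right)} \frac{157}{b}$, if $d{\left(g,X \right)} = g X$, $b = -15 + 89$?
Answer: $0$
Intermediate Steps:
$b = 74$
$d{\left(g,X \right)} = X g$
$d{\left(-4,0 \right)} \frac{157}{b} = 0 \left(-4\right) \frac{157}{74} = 0 \cdot 157 \cdot \frac{1}{74} = 0 \cdot \frac{157}{74} = 0$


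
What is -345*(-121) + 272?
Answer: 42017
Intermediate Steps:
-345*(-121) + 272 = 41745 + 272 = 42017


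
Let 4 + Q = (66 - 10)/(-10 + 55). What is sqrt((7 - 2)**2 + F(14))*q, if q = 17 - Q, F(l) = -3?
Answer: 889*sqrt(22)/45 ≈ 92.662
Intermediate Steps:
Q = -124/45 (Q = -4 + (66 - 10)/(-10 + 55) = -4 + 56/45 = -124/45 ≈ -2.7556)
q = 889/45 (q = 17 - 1*(-124/45) = 17 + 124/45 = 889/45 ≈ 19.756)
sqrt((7 - 2)**2 + F(14))*q = sqrt((7 - 2)**2 - 3)*(889/45) = sqrt(5**2 - 3)*(889/45) = sqrt(25 - 3)*(889/45) = sqrt(22)*(889/45) = 889*sqrt(22)/45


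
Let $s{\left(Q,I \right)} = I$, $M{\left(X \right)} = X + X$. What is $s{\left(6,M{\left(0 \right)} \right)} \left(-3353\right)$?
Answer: $0$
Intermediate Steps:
$M{\left(X \right)} = 2 X$
$s{\left(6,M{\left(0 \right)} \right)} \left(-3353\right) = 2 \cdot 0 \left(-3353\right) = 0 \left(-3353\right) = 0$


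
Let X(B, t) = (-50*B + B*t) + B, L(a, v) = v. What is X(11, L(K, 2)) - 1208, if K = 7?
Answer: -1725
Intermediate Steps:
X(B, t) = -49*B + B*t
X(11, L(K, 2)) - 1208 = 11*(-49 + 2) - 1208 = 11*(-47) - 1208 = -517 - 1208 = -1725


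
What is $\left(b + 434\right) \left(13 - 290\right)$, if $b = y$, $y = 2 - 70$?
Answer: $-101382$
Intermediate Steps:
$y = -68$ ($y = 2 - 70 = -68$)
$b = -68$
$\left(b + 434\right) \left(13 - 290\right) = \left(-68 + 434\right) \left(13 - 290\right) = 366 \left(-277\right) = -101382$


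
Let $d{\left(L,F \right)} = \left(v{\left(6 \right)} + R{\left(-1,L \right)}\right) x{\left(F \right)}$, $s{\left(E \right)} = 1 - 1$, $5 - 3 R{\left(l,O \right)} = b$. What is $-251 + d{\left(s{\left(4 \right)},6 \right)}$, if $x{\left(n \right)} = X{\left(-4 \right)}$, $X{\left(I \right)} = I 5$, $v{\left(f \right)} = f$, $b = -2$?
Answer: $- \frac{1253}{3} \approx -417.67$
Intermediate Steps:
$R{\left(l,O \right)} = \frac{7}{3}$ ($R{\left(l,O \right)} = \frac{5}{3} - - \frac{2}{3} = \frac{5}{3} + \frac{2}{3} = \frac{7}{3}$)
$s{\left(E \right)} = 0$
$X{\left(I \right)} = 5 I$
$x{\left(n \right)} = -20$ ($x{\left(n \right)} = 5 \left(-4\right) = -20$)
$d{\left(L,F \right)} = - \frac{500}{3}$ ($d{\left(L,F \right)} = \left(6 + \frac{7}{3}\right) \left(-20\right) = \frac{25}{3} \left(-20\right) = - \frac{500}{3}$)
$-251 + d{\left(s{\left(4 \right)},6 \right)} = -251 - \frac{500}{3} = - \frac{1253}{3}$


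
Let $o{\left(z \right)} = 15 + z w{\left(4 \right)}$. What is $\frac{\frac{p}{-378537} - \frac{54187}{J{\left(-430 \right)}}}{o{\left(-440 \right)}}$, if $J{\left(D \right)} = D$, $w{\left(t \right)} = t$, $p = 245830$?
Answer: $- \frac{20406077519}{284035237950} \approx -0.071844$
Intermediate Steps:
$o{\left(z \right)} = 15 + 4 z$ ($o{\left(z \right)} = 15 + z 4 = 15 + 4 z$)
$\frac{\frac{p}{-378537} - \frac{54187}{J{\left(-430 \right)}}}{o{\left(-440 \right)}} = \frac{\frac{245830}{-378537} - \frac{54187}{-430}}{15 + 4 \left(-440\right)} = \frac{245830 \left(- \frac{1}{378537}\right) - - \frac{54187}{430}}{15 - 1760} = \frac{- \frac{245830}{378537} + \frac{54187}{430}}{-1745} = \frac{20406077519}{162770910} \left(- \frac{1}{1745}\right) = - \frac{20406077519}{284035237950}$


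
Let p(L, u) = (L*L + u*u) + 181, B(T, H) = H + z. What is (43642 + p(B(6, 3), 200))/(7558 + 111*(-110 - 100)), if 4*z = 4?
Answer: -83839/15752 ≈ -5.3224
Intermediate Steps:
z = 1 (z = (¼)*4 = 1)
B(T, H) = 1 + H (B(T, H) = H + 1 = 1 + H)
p(L, u) = 181 + L² + u² (p(L, u) = (L² + u²) + 181 = 181 + L² + u²)
(43642 + p(B(6, 3), 200))/(7558 + 111*(-110 - 100)) = (43642 + (181 + (1 + 3)² + 200²))/(7558 + 111*(-110 - 100)) = (43642 + (181 + 4² + 40000))/(7558 + 111*(-210)) = (43642 + (181 + 16 + 40000))/(7558 - 23310) = (43642 + 40197)/(-15752) = 83839*(-1/15752) = -83839/15752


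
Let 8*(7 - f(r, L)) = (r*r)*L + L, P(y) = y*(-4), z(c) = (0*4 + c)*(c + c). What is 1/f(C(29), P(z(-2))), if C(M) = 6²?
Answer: 1/5195 ≈ 0.00019249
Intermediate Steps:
C(M) = 36
z(c) = 2*c² (z(c) = (0 + c)*(2*c) = c*(2*c) = 2*c²)
P(y) = -4*y
f(r, L) = 7 - L/8 - L*r²/8 (f(r, L) = 7 - ((r*r)*L + L)/8 = 7 - (r²*L + L)/8 = 7 - (L*r² + L)/8 = 7 - (L + L*r²)/8 = 7 + (-L/8 - L*r²/8) = 7 - L/8 - L*r²/8)
1/f(C(29), P(z(-2))) = 1/(7 - (-1)*2*(-2)²/2 - ⅛*(-8*(-2)²)*36²) = 1/(7 - (-1)*2*4/2 - ⅛*(-8*4)*1296) = 1/(7 - (-1)*8/2 - ⅛*(-4*8)*1296) = 1/(7 - ⅛*(-32) - ⅛*(-32)*1296) = 1/(7 + 4 + 5184) = 1/5195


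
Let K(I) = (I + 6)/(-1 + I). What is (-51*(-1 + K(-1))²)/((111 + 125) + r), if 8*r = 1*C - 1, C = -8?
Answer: -4998/1879 ≈ -2.6599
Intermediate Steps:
K(I) = (6 + I)/(-1 + I)
r = -9/8 (r = (1*(-8) - 1)/8 = (-8 - 1)/8 = (⅛)*(-9) = -9/8 ≈ -1.1250)
(-51*(-1 + K(-1))²)/((111 + 125) + r) = (-51*(-1 + (6 - 1)/(-1 - 1))²)/((111 + 125) - 9/8) = (-51*(-1 + 5/(-2))²)/(236 - 9/8) = (-51*(-1 - ½*5)²)/(1879/8) = -51*(-1 - 5/2)²*(8/1879) = -51*(-7/2)²*(8/1879) = -51*49/4*(8/1879) = -2499/4*8/1879 = -4998/1879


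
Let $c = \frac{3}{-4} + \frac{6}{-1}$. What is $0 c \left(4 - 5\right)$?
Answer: $0$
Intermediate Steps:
$c = - \frac{27}{4}$ ($c = 3 \left(- \frac{1}{4}\right) + 6 \left(-1\right) = - \frac{3}{4} - 6 = - \frac{27}{4} \approx -6.75$)
$0 c \left(4 - 5\right) = 0 \left(- \frac{27}{4}\right) \left(4 - 5\right) = 0 \left(4 - 5\right) = 0 \left(-1\right) = 0$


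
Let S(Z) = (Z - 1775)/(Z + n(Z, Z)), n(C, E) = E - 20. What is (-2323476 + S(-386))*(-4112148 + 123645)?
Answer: 815511850001777/88 ≈ 9.2672e+12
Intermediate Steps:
n(C, E) = -20 + E
S(Z) = (-1775 + Z)/(-20 + 2*Z) (S(Z) = (Z - 1775)/(Z + (-20 + Z)) = (-1775 + Z)/(-20 + 2*Z))
(-2323476 + S(-386))*(-4112148 + 123645) = (-2323476 + (-1775 - 386)/(2*(-10 - 386)))*(-4112148 + 123645) = (-2323476 + (½)*(-2161)/(-396))*(-3988503) = (-2323476 + (½)*(-1/396)*(-2161))*(-3988503) = (-2323476 + 2161/792)*(-3988503) = -1840190831/792*(-3988503) = 815511850001777/88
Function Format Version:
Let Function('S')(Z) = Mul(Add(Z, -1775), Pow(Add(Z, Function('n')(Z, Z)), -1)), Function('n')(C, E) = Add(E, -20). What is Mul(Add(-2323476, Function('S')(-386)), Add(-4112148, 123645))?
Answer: Rational(815511850001777, 88) ≈ 9.2672e+12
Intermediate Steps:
Function('n')(C, E) = Add(-20, E)
Function('S')(Z) = Mul(Pow(Add(-20, Mul(2, Z)), -1), Add(-1775, Z)) (Function('S')(Z) = Mul(Add(Z, -1775), Pow(Add(Z, Add(-20, Z)), -1)) = Mul(Add(-1775, Z), Pow(Add(-20, Mul(2, Z)), -1)) = Mul(Pow(Add(-20, Mul(2, Z)), -1), Add(-1775, Z)))
Mul(Add(-2323476, Function('S')(-386)), Add(-4112148, 123645)) = Mul(Add(-2323476, Mul(Rational(1, 2), Pow(Add(-10, -386), -1), Add(-1775, -386))), Add(-4112148, 123645)) = Mul(Add(-2323476, Mul(Rational(1, 2), Pow(-396, -1), -2161)), -3988503) = Mul(Add(-2323476, Mul(Rational(1, 2), Rational(-1, 396), -2161)), -3988503) = Mul(Add(-2323476, Rational(2161, 792)), -3988503) = Mul(Rational(-1840190831, 792), -3988503) = Rational(815511850001777, 88)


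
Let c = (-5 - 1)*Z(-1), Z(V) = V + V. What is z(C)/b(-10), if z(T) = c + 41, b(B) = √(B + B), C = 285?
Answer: -53*I*√5/10 ≈ -11.851*I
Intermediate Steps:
b(B) = √2*√B (b(B) = √(2*B) = √2*√B)
Z(V) = 2*V
c = 12 (c = (-5 - 1)*(2*(-1)) = -6*(-2) = 12)
z(T) = 53 (z(T) = 12 + 41 = 53)
z(C)/b(-10) = 53/((√2*√(-10))) = 53/((√2*(I*√10))) = 53/((2*I*√5)) = 53*(-I*√5/10) = -53*I*√5/10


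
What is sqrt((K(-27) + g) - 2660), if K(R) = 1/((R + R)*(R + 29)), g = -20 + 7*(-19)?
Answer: I*sqrt(911415)/18 ≈ 53.038*I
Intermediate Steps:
g = -153 (g = -20 - 133 = -153)
K(R) = 1/(2*R*(29 + R)) (K(R) = 1/((2*R)*(29 + R)) = 1/(2*R*(29 + R)))
sqrt((K(-27) + g) - 2660) = sqrt(((1/2)/(-27*(29 - 27)) - 153) - 2660) = sqrt(((1/2)*(-1/27)/2 - 153) - 2660) = sqrt(((1/2)*(-1/27)*(1/2) - 153) - 2660) = sqrt((-1/108 - 153) - 2660) = sqrt(-16525/108 - 2660) = sqrt(-303805/108) = I*sqrt(911415)/18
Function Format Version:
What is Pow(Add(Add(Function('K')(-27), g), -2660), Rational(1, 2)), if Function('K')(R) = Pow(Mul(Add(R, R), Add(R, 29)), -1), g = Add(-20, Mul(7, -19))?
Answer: Mul(Rational(1, 18), I, Pow(911415, Rational(1, 2))) ≈ Mul(53.038, I)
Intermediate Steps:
g = -153 (g = Add(-20, -133) = -153)
Function('K')(R) = Mul(Rational(1, 2), Pow(R, -1), Pow(Add(29, R), -1)) (Function('K')(R) = Pow(Mul(Mul(2, R), Add(29, R)), -1) = Pow(Mul(2, R, Add(29, R)), -1) = Mul(Rational(1, 2), Pow(R, -1), Pow(Add(29, R), -1)))
Pow(Add(Add(Function('K')(-27), g), -2660), Rational(1, 2)) = Pow(Add(Add(Mul(Rational(1, 2), Pow(-27, -1), Pow(Add(29, -27), -1)), -153), -2660), Rational(1, 2)) = Pow(Add(Add(Mul(Rational(1, 2), Rational(-1, 27), Pow(2, -1)), -153), -2660), Rational(1, 2)) = Pow(Add(Add(Mul(Rational(1, 2), Rational(-1, 27), Rational(1, 2)), -153), -2660), Rational(1, 2)) = Pow(Add(Add(Rational(-1, 108), -153), -2660), Rational(1, 2)) = Pow(Add(Rational(-16525, 108), -2660), Rational(1, 2)) = Pow(Rational(-303805, 108), Rational(1, 2)) = Mul(Rational(1, 18), I, Pow(911415, Rational(1, 2)))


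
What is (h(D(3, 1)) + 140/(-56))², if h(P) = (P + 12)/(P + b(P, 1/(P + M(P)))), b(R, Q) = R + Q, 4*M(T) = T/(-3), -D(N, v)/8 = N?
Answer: 22629049/4468996 ≈ 5.0636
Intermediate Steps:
D(N, v) = -8*N
M(T) = -T/12 (M(T) = (T/(-3))/4 = (T*(-⅓))/4 = (-T/3)/4 = -T/12)
b(R, Q) = Q + R
h(P) = (12 + P)/(2*P + 12/(11*P)) (h(P) = (P + 12)/(P + (1/(P - P/12) + P)) = (12 + P)/(P + (1/(11*P/12) + P)) = (12 + P)/(P + (12/(11*P) + P)) = (12 + P)/(P + (P + 12/(11*P))) = (12 + P)/(2*P + 12/(11*P)))
(h(D(3, 1)) + 140/(-56))² = (11*(-8*3)*(12 - 8*3)/(2*(6 + 11*(-8*3)²)) + 140/(-56))² = ((11/2)*(-24)*(12 - 24)/(6 + 11*(-24)²) + 140*(-1/56))² = ((11/2)*(-24)*(-12)/(6 + 11*576) - 5/2)² = ((11/2)*(-24)*(-12)/(6 + 6336) - 5/2)² = ((11/2)*(-24)*(-12)/6342 - 5/2)² = ((11/2)*(-24)*(1/6342)*(-12) - 5/2)² = (264/1057 - 5/2)² = (-4757/2114)² = 22629049/4468996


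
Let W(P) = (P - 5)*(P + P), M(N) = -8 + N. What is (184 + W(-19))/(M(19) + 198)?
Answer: 1096/209 ≈ 5.2440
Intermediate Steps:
W(P) = 2*P*(-5 + P) (W(P) = (-5 + P)*(2*P) = 2*P*(-5 + P))
(184 + W(-19))/(M(19) + 198) = (184 + 2*(-19)*(-5 - 19))/((-8 + 19) + 198) = (184 + 2*(-19)*(-24))/(11 + 198) = (184 + 912)/209 = 1096*(1/209) = 1096/209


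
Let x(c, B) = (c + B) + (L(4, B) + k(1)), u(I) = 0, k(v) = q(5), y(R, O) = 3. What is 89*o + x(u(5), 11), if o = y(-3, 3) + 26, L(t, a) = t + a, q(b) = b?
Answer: 2612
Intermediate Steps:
k(v) = 5
L(t, a) = a + t
x(c, B) = 9 + c + 2*B (x(c, B) = (c + B) + ((B + 4) + 5) = (B + c) + ((4 + B) + 5) = (B + c) + (9 + B) = 9 + c + 2*B)
o = 29 (o = 3 + 26 = 29)
89*o + x(u(5), 11) = 89*29 + (9 + 0 + 2*11) = 2581 + (9 + 0 + 22) = 2581 + 31 = 2612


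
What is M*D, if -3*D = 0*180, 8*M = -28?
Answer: 0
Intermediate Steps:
M = -7/2 (M = (⅛)*(-28) = -7/2 ≈ -3.5000)
D = 0 (D = -0*180 = -⅓*0 = 0)
M*D = -7/2*0 = 0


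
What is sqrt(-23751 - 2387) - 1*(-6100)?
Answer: 6100 + I*sqrt(26138) ≈ 6100.0 + 161.67*I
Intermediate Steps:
sqrt(-23751 - 2387) - 1*(-6100) = sqrt(-26138) + 6100 = I*sqrt(26138) + 6100 = 6100 + I*sqrt(26138)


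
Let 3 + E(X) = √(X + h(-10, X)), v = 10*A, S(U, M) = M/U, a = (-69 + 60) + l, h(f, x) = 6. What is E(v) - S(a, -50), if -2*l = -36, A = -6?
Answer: 23/9 + 3*I*√6 ≈ 2.5556 + 7.3485*I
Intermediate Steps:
l = 18 (l = -½*(-36) = 18)
a = 9 (a = (-69 + 60) + 18 = -9 + 18 = 9)
v = -60 (v = 10*(-6) = -60)
E(X) = -3 + √(6 + X) (E(X) = -3 + √(X + 6) = -3 + √(6 + X))
E(v) - S(a, -50) = (-3 + √(6 - 60)) - (-50)/9 = (-3 + √(-54)) - (-50)/9 = (-3 + 3*I*√6) - 1*(-50/9) = (-3 + 3*I*√6) + 50/9 = 23/9 + 3*I*√6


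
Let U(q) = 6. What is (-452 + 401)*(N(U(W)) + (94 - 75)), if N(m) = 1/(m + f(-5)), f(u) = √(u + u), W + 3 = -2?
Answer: 51*(-19*√10 + 115*I)/(√10 - 6*I) ≈ -975.65 + 3.506*I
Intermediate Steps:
W = -5 (W = -3 - 2 = -5)
f(u) = √2*√u (f(u) = √(2*u) = √2*√u)
N(m) = 1/(m + I*√10) (N(m) = 1/(m + √2*√(-5)) = 1/(m + √2*(I*√5)) = 1/(m + I*√10))
(-452 + 401)*(N(U(W)) + (94 - 75)) = (-452 + 401)*(1/(6 + I*√10) + (94 - 75)) = -51*(1/(6 + I*√10) + 19) = -51*(19 + 1/(6 + I*√10)) = -969 - 51/(6 + I*√10)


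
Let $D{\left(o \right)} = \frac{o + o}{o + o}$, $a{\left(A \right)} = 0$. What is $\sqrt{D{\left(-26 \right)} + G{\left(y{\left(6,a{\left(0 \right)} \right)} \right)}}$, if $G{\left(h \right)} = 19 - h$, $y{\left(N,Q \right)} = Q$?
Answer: $2 \sqrt{5} \approx 4.4721$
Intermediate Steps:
$D{\left(o \right)} = 1$ ($D{\left(o \right)} = \frac{2 o}{2 o} = 2 o \frac{1}{2 o} = 1$)
$\sqrt{D{\left(-26 \right)} + G{\left(y{\left(6,a{\left(0 \right)} \right)} \right)}} = \sqrt{1 + \left(19 - 0\right)} = \sqrt{1 + \left(19 + 0\right)} = \sqrt{1 + 19} = \sqrt{20} = 2 \sqrt{5}$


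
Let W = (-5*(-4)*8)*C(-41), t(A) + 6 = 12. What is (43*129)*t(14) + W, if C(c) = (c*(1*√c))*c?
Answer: 33282 + 268960*I*√41 ≈ 33282.0 + 1.7222e+6*I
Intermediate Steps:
t(A) = 6 (t(A) = -6 + 12 = 6)
C(c) = c^(5/2) (C(c) = (c*√c)*c = c^(3/2)*c = c^(5/2))
W = 268960*I*√41 (W = (-5*(-4)*8)*(-41)^(5/2) = (20*8)*(1681*I*√41) = 160*(1681*I*√41) = 268960*I*√41 ≈ 1.7222e+6*I)
(43*129)*t(14) + W = (43*129)*6 + 268960*I*√41 = 5547*6 + 268960*I*√41 = 33282 + 268960*I*√41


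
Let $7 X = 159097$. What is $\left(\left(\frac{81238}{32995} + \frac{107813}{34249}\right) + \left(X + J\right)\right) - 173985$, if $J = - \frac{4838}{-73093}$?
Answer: $- \frac{87451775176288457493}{578189040591505} \approx -1.5125 \cdot 10^{5}$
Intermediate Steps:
$X = \frac{159097}{7}$ ($X = \frac{1}{7} \cdot 159097 = \frac{159097}{7} \approx 22728.0$)
$J = \frac{4838}{73093}$ ($J = \left(-4838\right) \left(- \frac{1}{73093}\right) = \frac{4838}{73093} \approx 0.06619$)
$\left(\left(\frac{81238}{32995} + \frac{107813}{34249}\right) + \left(X + J\right)\right) - 173985 = \left(\left(\frac{81238}{32995} + \frac{107813}{34249}\right) + \left(\frac{159097}{7} + \frac{4838}{73093}\right)\right) - 173985 = \left(\left(81238 \cdot \frac{1}{32995} + 107813 \cdot \frac{1}{34249}\right) + \frac{11628910887}{511651}\right) - 173985 = \left(\left(\frac{81238}{32995} + \frac{107813}{34249}\right) + \frac{11628910887}{511651}\right) - 173985 = \left(\frac{6339610197}{1130045755} + \frac{11628910887}{511651}\right) - 173985 = \frac{13144445051024539932}{578189040591505} - 173985 = - \frac{87451775176288457493}{578189040591505}$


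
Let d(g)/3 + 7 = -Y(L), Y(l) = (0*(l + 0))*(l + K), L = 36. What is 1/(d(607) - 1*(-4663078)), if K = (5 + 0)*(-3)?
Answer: 1/4663057 ≈ 2.1445e-7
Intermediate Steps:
K = -15 (K = 5*(-3) = -15)
Y(l) = 0 (Y(l) = (0*(l + 0))*(l - 15) = (0*l)*(-15 + l) = 0*(-15 + l) = 0)
d(g) = -21 (d(g) = -21 + 3*(-1*0) = -21 + 3*0 = -21 + 0 = -21)
1/(d(607) - 1*(-4663078)) = 1/(-21 - 1*(-4663078)) = 1/(-21 + 4663078) = 1/4663057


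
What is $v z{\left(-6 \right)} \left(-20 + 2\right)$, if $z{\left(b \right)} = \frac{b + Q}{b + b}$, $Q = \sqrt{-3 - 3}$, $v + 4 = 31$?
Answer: $-243 + \frac{81 i \sqrt{6}}{2} \approx -243.0 + 99.204 i$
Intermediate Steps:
$v = 27$ ($v = -4 + 31 = 27$)
$Q = i \sqrt{6}$ ($Q = \sqrt{-6} = i \sqrt{6} \approx 2.4495 i$)
$z{\left(b \right)} = \frac{b + i \sqrt{6}}{2 b}$ ($z{\left(b \right)} = \frac{b + i \sqrt{6}}{b + b} = \frac{b + i \sqrt{6}}{2 b}$)
$v z{\left(-6 \right)} \left(-20 + 2\right) = 27 \frac{-6 + i \sqrt{6}}{2 \left(-6\right)} \left(-20 + 2\right) = 27 \cdot \frac{1}{2} \left(- \frac{1}{6}\right) \left(-6 + i \sqrt{6}\right) \left(-18\right) = 27 \left(\frac{1}{2} - \frac{i \sqrt{6}}{12}\right) \left(-18\right) = \left(\frac{27}{2} - \frac{9 i \sqrt{6}}{4}\right) \left(-18\right) = -243 + \frac{81 i \sqrt{6}}{2}$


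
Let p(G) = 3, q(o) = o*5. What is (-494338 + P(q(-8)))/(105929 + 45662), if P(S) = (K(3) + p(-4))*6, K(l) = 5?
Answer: -494290/151591 ≈ -3.2607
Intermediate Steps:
q(o) = 5*o
P(S) = 48 (P(S) = (5 + 3)*6 = 8*6 = 48)
(-494338 + P(q(-8)))/(105929 + 45662) = (-494338 + 48)/(105929 + 45662) = -494290/151591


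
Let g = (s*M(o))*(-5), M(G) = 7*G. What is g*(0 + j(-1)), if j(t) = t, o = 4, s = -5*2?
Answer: -1400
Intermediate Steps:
s = -10
g = 1400 (g = -70*4*(-5) = -10*28*(-5) = -280*(-5) = 1400)
g*(0 + j(-1)) = 1400*(0 - 1) = 1400*(-1) = -1400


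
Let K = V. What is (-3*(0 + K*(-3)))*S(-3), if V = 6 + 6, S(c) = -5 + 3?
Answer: -216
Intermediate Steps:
S(c) = -2
V = 12
K = 12
(-3*(0 + K*(-3)))*S(-3) = -3*(0 + 12*(-3))*(-2) = -3*(0 - 36)*(-2) = -3*(-36)*(-2) = 108*(-2) = -216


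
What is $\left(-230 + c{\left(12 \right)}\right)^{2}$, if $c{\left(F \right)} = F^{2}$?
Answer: $7396$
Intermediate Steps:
$\left(-230 + c{\left(12 \right)}\right)^{2} = \left(-230 + 12^{2}\right)^{2} = \left(-230 + 144\right)^{2} = \left(-86\right)^{2} = 7396$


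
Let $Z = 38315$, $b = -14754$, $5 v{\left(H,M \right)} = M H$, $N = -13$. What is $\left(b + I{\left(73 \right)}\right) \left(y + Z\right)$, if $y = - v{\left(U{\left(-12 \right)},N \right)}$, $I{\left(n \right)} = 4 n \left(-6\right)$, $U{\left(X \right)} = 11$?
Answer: $- \frac{3164497308}{5} \approx -6.329 \cdot 10^{8}$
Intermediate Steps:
$v{\left(H,M \right)} = \frac{H M}{5}$ ($v{\left(H,M \right)} = \frac{M H}{5} = \frac{H M}{5}$)
$I{\left(n \right)} = - 24 n$
$y = \frac{143}{5}$ ($y = - \frac{11 \left(-13\right)}{5} = \left(-1\right) \left(- \frac{143}{5}\right) = \frac{143}{5} \approx 28.6$)
$\left(b + I{\left(73 \right)}\right) \left(y + Z\right) = \left(-14754 - 1752\right) \left(\frac{143}{5} + 38315\right) = \left(-14754 - 1752\right) \frac{191718}{5} = \left(-16506\right) \frac{191718}{5} = - \frac{3164497308}{5}$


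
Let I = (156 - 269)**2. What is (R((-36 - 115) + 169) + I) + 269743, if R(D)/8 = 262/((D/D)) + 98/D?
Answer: 2561864/9 ≈ 2.8465e+5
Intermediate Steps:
R(D) = 2096 + 784/D (R(D) = 8*(262/((D/D)) + 98/D) = 8*(262/1 + 98/D) = 8*(262*1 + 98/D) = 8*(262 + 98/D) = 2096 + 784/D)
I = 12769 (I = (-113)**2 = 12769)
(R((-36 - 115) + 169) + I) + 269743 = ((2096 + 784/((-36 - 115) + 169)) + 12769) + 269743 = ((2096 + 784/(-151 + 169)) + 12769) + 269743 = ((2096 + 784/18) + 12769) + 269743 = ((2096 + 784*(1/18)) + 12769) + 269743 = ((2096 + 392/9) + 12769) + 269743 = (19256/9 + 12769) + 269743 = 134177/9 + 269743 = 2561864/9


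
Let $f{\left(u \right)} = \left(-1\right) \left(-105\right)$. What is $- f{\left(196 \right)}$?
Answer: $-105$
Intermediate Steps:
$f{\left(u \right)} = 105$
$- f{\left(196 \right)} = \left(-1\right) 105 = -105$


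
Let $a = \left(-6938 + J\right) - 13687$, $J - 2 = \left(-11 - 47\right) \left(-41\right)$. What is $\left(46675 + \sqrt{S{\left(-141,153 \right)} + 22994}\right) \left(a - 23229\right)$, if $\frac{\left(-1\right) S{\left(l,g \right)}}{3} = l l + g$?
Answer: $-1935798950 - 82948 i \sqrt{9277} \approx -1.9358 \cdot 10^{9} - 7.9893 \cdot 10^{6} i$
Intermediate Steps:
$S{\left(l,g \right)} = - 3 g - 3 l^{2}$ ($S{\left(l,g \right)} = - 3 \left(l l + g\right) = - 3 \left(l^{2} + g\right) = - 3 \left(g + l^{2}\right) = - 3 g - 3 l^{2}$)
$J = 2380$ ($J = 2 + \left(-11 - 47\right) \left(-41\right) = 2 - -2378 = 2 + 2378 = 2380$)
$a = -18245$ ($a = \left(-6938 + 2380\right) - 13687 = -4558 - 13687 = -18245$)
$\left(46675 + \sqrt{S{\left(-141,153 \right)} + 22994}\right) \left(a - 23229\right) = \left(46675 + \sqrt{\left(\left(-3\right) 153 - 3 \left(-141\right)^{2}\right) + 22994}\right) \left(-18245 - 23229\right) = \left(46675 + \sqrt{\left(-459 - 59643\right) + 22994}\right) \left(-41474\right) = \left(46675 + \sqrt{-60102 + 22994}\right) \left(-41474\right) = \left(46675 + \sqrt{-37108}\right) \left(-41474\right) = \left(46675 + 2 i \sqrt{9277}\right) \left(-41474\right) = -1935798950 - 82948 i \sqrt{9277}$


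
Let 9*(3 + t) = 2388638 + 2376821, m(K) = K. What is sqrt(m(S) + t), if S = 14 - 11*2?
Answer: 4*sqrt(297835)/3 ≈ 727.66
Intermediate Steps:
S = -8 (S = 14 - 22 = -8)
t = 4765432/9 (t = -3 + (2388638 + 2376821)/9 = -3 + (1/9)*4765459 = -3 + 4765459/9 = 4765432/9 ≈ 5.2949e+5)
sqrt(m(S) + t) = sqrt(-8 + 4765432/9) = sqrt(4765360/9) = 4*sqrt(297835)/3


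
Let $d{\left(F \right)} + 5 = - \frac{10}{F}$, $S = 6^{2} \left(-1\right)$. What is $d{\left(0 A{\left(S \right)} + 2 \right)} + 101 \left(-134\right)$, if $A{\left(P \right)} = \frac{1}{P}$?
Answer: $-13544$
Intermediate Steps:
$S = -36$ ($S = 36 \left(-1\right) = -36$)
$d{\left(F \right)} = -5 - \frac{10}{F}$
$d{\left(0 A{\left(S \right)} + 2 \right)} + 101 \left(-134\right) = \left(-5 - \frac{10}{\frac{0}{-36} + 2}\right) + 101 \left(-134\right) = \left(-5 - \frac{10}{0 \left(- \frac{1}{36}\right) + 2}\right) - 13534 = \left(-5 - \frac{10}{0 + 2}\right) - 13534 = \left(-5 - \frac{10}{2}\right) - 13534 = \left(-5 - 5\right) - 13534 = -10 - 13534 = -13544$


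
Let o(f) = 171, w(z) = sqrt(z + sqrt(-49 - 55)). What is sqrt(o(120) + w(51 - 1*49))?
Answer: sqrt(171 + sqrt(2)*sqrt(1 + I*sqrt(26))) ≈ 13.172 + 0.07776*I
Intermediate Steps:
w(z) = sqrt(z + 2*I*sqrt(26)) (w(z) = sqrt(z + sqrt(-104)) = sqrt(z + 2*I*sqrt(26)))
sqrt(o(120) + w(51 - 1*49)) = sqrt(171 + sqrt((51 - 1*49) + 2*I*sqrt(26))) = sqrt(171 + sqrt((51 - 49) + 2*I*sqrt(26))) = sqrt(171 + sqrt(2 + 2*I*sqrt(26)))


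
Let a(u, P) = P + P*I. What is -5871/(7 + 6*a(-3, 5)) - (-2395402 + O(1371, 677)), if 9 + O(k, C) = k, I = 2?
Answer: 232216009/97 ≈ 2.3940e+6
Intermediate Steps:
O(k, C) = -9 + k
a(u, P) = 3*P (a(u, P) = P + P*2 = P + 2*P = 3*P)
-5871/(7 + 6*a(-3, 5)) - (-2395402 + O(1371, 677)) = -5871/(7 + 6*(3*5)) - (-2395402 + (-9 + 1371)) = -5871/(7 + 6*15) - (-2395402 + 1362) = -5871/(7 + 90) - 1*(-2394040) = -5871/97 + 2394040 = 232216009/97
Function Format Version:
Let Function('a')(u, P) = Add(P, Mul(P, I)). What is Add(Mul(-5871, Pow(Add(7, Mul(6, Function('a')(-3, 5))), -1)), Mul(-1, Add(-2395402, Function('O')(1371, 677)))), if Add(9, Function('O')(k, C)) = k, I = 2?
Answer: Rational(232216009, 97) ≈ 2.3940e+6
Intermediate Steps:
Function('O')(k, C) = Add(-9, k)
Function('a')(u, P) = Mul(3, P) (Function('a')(u, P) = Add(P, Mul(P, 2)) = Add(P, Mul(2, P)) = Mul(3, P))
Add(Mul(-5871, Pow(Add(7, Mul(6, Function('a')(-3, 5))), -1)), Mul(-1, Add(-2395402, Function('O')(1371, 677)))) = Add(Mul(-5871, Pow(Add(7, Mul(6, Mul(3, 5))), -1)), Mul(-1, Add(-2395402, Add(-9, 1371)))) = Add(Mul(-5871, Pow(Add(7, Mul(6, 15)), -1)), Mul(-1, Add(-2395402, 1362))) = Add(Mul(-5871, Pow(Add(7, 90), -1)), Mul(-1, -2394040)) = Add(Mul(-5871, Pow(97, -1)), 2394040) = Add(Mul(-5871, Rational(1, 97)), 2394040) = Add(Rational(-5871, 97), 2394040) = Rational(232216009, 97)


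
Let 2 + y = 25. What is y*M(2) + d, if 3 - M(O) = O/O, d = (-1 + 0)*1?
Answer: 45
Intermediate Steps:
y = 23 (y = -2 + 25 = 23)
d = -1 (d = -1*1 = -1)
M(O) = 2 (M(O) = 3 - O/O = 3 - 1*1 = 3 - 1 = 2)
y*M(2) + d = 23*2 - 1 = 46 - 1 = 45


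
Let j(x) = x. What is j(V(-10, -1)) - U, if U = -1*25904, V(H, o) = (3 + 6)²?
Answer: 25985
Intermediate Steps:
V(H, o) = 81 (V(H, o) = 9² = 81)
U = -25904
j(V(-10, -1)) - U = 81 - 1*(-25904) = 81 + 25904 = 25985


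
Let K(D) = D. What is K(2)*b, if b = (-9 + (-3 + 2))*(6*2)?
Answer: -240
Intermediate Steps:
b = -120 (b = (-9 - 1)*12 = -10*12 = -120)
K(2)*b = 2*(-120) = -240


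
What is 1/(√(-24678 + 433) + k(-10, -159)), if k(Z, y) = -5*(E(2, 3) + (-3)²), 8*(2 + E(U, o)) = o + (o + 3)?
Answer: -40/25497 - 64*I*√24245/1657305 ≈ -0.0015688 - 0.006013*I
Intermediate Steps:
E(U, o) = -13/8 + o/4 (E(U, o) = -2 + (o + (o + 3))/8 = -2 + (o + (3 + o))/8 = -2 + (3 + 2*o)/8 = -2 + (3/8 + o/4) = -13/8 + o/4)
k(Z, y) = -325/8 (k(Z, y) = -5*((-13/8 + (¼)*3) + (-3)²) = -5*((-13/8 + ¾) + 9) = -5*(-7/8 + 9) = -5*65/8 = -325/8)
1/(√(-24678 + 433) + k(-10, -159)) = 1/(√(-24678 + 433) - 325/8) = 1/(√(-24245) - 325/8) = 1/(I*√24245 - 325/8) = 1/(-325/8 + I*√24245)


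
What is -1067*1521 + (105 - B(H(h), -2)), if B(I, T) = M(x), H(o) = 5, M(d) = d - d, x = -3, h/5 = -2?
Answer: -1622802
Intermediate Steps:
h = -10 (h = 5*(-2) = -10)
M(d) = 0
B(I, T) = 0
-1067*1521 + (105 - B(H(h), -2)) = -1067*1521 + (105 - 1*0) = -1622907 + (105 + 0) = -1622907 + 105 = -1622802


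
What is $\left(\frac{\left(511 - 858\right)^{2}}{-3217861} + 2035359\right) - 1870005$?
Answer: $\frac{532086067385}{3217861} \approx 1.6535 \cdot 10^{5}$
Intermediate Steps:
$\left(\frac{\left(511 - 858\right)^{2}}{-3217861} + 2035359\right) - 1870005 = \left(\left(-347\right)^{2} \left(- \frac{1}{3217861}\right) + 2035359\right) - 1870005 = \left(120409 \left(- \frac{1}{3217861}\right) + 2035359\right) - 1870005 = \left(- \frac{120409}{3217861} + 2035359\right) - 1870005 = \frac{6549502226690}{3217861} - 1870005 = \frac{532086067385}{3217861}$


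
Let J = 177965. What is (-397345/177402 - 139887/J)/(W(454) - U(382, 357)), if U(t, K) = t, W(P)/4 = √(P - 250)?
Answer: 18246179671309/2251984176516900 + 95529736499*√51/562996044129225 ≈ 0.0093140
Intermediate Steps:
W(P) = 4*√(-250 + P) (W(P) = 4*√(P - 250) = 4*√(-250 + P))
(-397345/177402 - 139887/J)/(W(454) - U(382, 357)) = (-397345/177402 - 139887/177965)/(4*√(-250 + 454) - 1*382) = (-397345*1/177402 - 139887*1/177965)/(4*√204 - 382) = (-397345/177402 - 139887/177965)/(4*(2*√51) - 382) = -95529736499/(31571346930*(8*√51 - 382)) = -95529736499/(31571346930*(-382 + 8*√51))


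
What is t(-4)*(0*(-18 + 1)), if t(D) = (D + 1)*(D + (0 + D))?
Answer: 0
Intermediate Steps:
t(D) = 2*D*(1 + D) (t(D) = (1 + D)*(D + D) = (1 + D)*(2*D) = 2*D*(1 + D))
t(-4)*(0*(-18 + 1)) = (2*(-4)*(1 - 4))*(0*(-18 + 1)) = (2*(-4)*(-3))*(0*(-17)) = 24*0 = 0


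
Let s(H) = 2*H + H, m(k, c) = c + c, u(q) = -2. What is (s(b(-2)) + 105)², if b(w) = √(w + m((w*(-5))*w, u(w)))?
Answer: 10971 + 630*I*√6 ≈ 10971.0 + 1543.2*I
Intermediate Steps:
m(k, c) = 2*c
b(w) = √(-4 + w) (b(w) = √(w + 2*(-2)) = √(w - 4) = √(-4 + w))
s(H) = 3*H
(s(b(-2)) + 105)² = (3*√(-4 - 2) + 105)² = (3*√(-6) + 105)² = (3*(I*√6) + 105)² = (3*I*√6 + 105)² = (105 + 3*I*√6)²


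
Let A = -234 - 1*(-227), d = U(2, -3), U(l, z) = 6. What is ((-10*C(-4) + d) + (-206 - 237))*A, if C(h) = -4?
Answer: 2779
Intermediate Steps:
d = 6
A = -7 (A = -234 + 227 = -7)
((-10*C(-4) + d) + (-206 - 237))*A = ((-10*(-4) + 6) + (-206 - 237))*(-7) = ((40 + 6) - 443)*(-7) = (46 - 443)*(-7) = -397*(-7) = 2779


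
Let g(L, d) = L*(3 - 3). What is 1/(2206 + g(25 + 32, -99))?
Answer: 1/2206 ≈ 0.00045331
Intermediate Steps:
g(L, d) = 0 (g(L, d) = L*0 = 0)
1/(2206 + g(25 + 32, -99)) = 1/(2206 + 0) = 1/2206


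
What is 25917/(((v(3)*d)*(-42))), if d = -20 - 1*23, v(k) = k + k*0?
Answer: 8639/1806 ≈ 4.7835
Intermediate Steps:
v(k) = k (v(k) = k + 0 = k)
d = -43 (d = -20 - 23 = -43)
25917/(((v(3)*d)*(-42))) = 25917/(((3*(-43))*(-42))) = 25917/((-129*(-42))) = 25917/5418 = 25917*(1/5418) = 8639/1806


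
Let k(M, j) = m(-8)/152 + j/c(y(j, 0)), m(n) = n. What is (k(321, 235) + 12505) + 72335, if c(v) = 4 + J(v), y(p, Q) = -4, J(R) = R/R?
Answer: 1612852/19 ≈ 84887.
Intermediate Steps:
J(R) = 1
c(v) = 5 (c(v) = 4 + 1 = 5)
k(M, j) = -1/19 + j/5 (k(M, j) = -8/152 + j/5 = -8*1/152 + j*(⅕) = -1/19 + j/5)
(k(321, 235) + 12505) + 72335 = ((-1/19 + (⅕)*235) + 12505) + 72335 = ((-1/19 + 47) + 12505) + 72335 = (892/19 + 12505) + 72335 = 238487/19 + 72335 = 1612852/19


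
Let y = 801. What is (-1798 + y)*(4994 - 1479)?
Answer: -3504455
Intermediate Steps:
(-1798 + y)*(4994 - 1479) = (-1798 + 801)*(4994 - 1479) = -997*3515 = -3504455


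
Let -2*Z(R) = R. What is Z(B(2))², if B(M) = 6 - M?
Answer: 4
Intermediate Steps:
Z(R) = -R/2
Z(B(2))² = (-(6 - 1*2)/2)² = (-(6 - 2)/2)² = (-½*4)² = (-2)² = 4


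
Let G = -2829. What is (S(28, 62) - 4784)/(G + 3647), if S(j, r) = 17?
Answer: -4767/818 ≈ -5.8276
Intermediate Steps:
(S(28, 62) - 4784)/(G + 3647) = (17 - 4784)/(-2829 + 3647) = -4767/818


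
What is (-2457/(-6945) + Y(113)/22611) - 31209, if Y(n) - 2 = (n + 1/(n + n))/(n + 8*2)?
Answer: -15875323664141233/508683510870 ≈ -31209.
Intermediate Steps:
Y(n) = 2 + (n + 1/(2*n))/(16 + n) (Y(n) = 2 + (n + 1/(n + n))/(n + 8*2) = 2 + (n + 1/(2*n))/(n + 16) = 2 + (n + 1/(2*n))/(16 + n))
(-2457/(-6945) + Y(113)/22611) - 31209 = (-2457/(-6945) + ((½)*(1 + 6*113² + 64*113)/(113*(16 + 113)))/22611) - 31209 = (-2457*(-1/6945) + ((½)*(1/113)*(1 + 6*12769 + 7232)/129)*(1/22611)) - 31209 = (819/2315 + ((½)*(1/113)*(1/129)*(1 + 76614 + 7232))*(1/22611)) - 31209 = (819/2315 + ((½)*(1/113)*(1/129)*83847)*(1/22611)) - 31209 = (819/2315 + (27949/9718)*(1/22611)) - 31209 = (819/2315 + 27949/219733698) - 31209 = 180026600597/508683510870 - 31209 = -15875323664141233/508683510870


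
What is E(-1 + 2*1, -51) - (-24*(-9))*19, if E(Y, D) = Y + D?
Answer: -4154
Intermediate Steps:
E(Y, D) = D + Y
E(-1 + 2*1, -51) - (-24*(-9))*19 = (-51 + (-1 + 2*1)) - (-24*(-9))*19 = (-51 + (-1 + 2)) - 216*19 = (-51 + 1) - 1*4104 = -50 - 4104 = -4154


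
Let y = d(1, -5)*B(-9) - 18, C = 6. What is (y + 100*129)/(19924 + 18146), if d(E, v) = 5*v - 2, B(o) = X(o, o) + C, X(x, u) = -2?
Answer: 2129/6345 ≈ 0.33554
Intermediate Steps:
B(o) = 4 (B(o) = -2 + 6 = 4)
d(E, v) = -2 + 5*v
y = -126 (y = (-2 + 5*(-5))*4 - 18 = (-2 - 25)*4 - 18 = -27*4 - 18 = -108 - 18 = -126)
(y + 100*129)/(19924 + 18146) = (-126 + 100*129)/(19924 + 18146) = (-126 + 12900)/38070 = 12774*(1/38070) = 2129/6345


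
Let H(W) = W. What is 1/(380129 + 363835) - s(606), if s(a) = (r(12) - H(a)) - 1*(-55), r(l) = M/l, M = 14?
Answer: 136352069/247988 ≈ 549.83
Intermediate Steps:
r(l) = 14/l
s(a) = 337/6 - a (s(a) = (14/12 - a) - 1*(-55) = (14*(1/12) - a) + 55 = (7/6 - a) + 55 = 337/6 - a)
1/(380129 + 363835) - s(606) = 1/(380129 + 363835) - (337/6 - 1*606) = 1/743964 - (337/6 - 606) = 1/743964 - 1*(-3299/6) = 1/743964 + 3299/6 = 136352069/247988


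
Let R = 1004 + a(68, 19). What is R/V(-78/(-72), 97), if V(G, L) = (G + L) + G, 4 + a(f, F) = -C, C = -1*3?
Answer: 354/35 ≈ 10.114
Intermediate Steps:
C = -3
a(f, F) = -1 (a(f, F) = -4 - 1*(-3) = -4 + 3 = -1)
V(G, L) = L + 2*G
R = 1003 (R = 1004 - 1 = 1003)
R/V(-78/(-72), 97) = 1003/(97 + 2*(-78/(-72))) = 1003/(97 + 2*(-78*(-1/72))) = 1003/(97 + 2*(13/12)) = 1003/(97 + 13/6) = 1003/(595/6) = 1003*(6/595) = 354/35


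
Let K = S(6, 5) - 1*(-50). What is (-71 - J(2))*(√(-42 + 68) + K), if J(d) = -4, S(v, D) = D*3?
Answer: -4355 - 67*√26 ≈ -4696.6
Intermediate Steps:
S(v, D) = 3*D
K = 65 (K = 3*5 - 1*(-50) = 15 + 50 = 65)
(-71 - J(2))*(√(-42 + 68) + K) = (-71 - 1*(-4))*(√(-42 + 68) + 65) = (-71 + 4)*(√26 + 65) = -67*(65 + √26) = -4355 - 67*√26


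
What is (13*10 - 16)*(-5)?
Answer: -570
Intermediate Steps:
(13*10 - 16)*(-5) = (130 - 16)*(-5) = 114*(-5) = -570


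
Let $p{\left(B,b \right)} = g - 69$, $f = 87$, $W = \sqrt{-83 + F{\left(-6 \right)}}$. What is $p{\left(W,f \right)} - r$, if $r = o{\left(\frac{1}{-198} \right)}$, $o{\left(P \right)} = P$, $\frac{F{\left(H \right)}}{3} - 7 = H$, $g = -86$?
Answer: $- \frac{30689}{198} \approx -154.99$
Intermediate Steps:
$F{\left(H \right)} = 21 + 3 H$
$r = - \frac{1}{198}$ ($r = \frac{1}{-198} = - \frac{1}{198} \approx -0.0050505$)
$W = 4 i \sqrt{5}$ ($W = \sqrt{-83 + \left(21 + 3 \left(-6\right)\right)} = \sqrt{-83 + \left(21 - 18\right)} = \sqrt{-83 + 3} = \sqrt{-80} = 4 i \sqrt{5} \approx 8.9443 i$)
$p{\left(B,b \right)} = -155$ ($p{\left(B,b \right)} = -86 - 69 = -155$)
$p{\left(W,f \right)} - r = -155 - - \frac{1}{198} = -155 + \frac{1}{198} = - \frac{30689}{198}$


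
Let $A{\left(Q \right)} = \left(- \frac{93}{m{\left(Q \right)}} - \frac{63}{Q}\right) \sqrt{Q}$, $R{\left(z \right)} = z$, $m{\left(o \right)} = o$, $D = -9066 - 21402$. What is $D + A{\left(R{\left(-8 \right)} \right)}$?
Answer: $-30468 + 39 i \sqrt{2} \approx -30468.0 + 55.154 i$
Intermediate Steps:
$D = -30468$
$A{\left(Q \right)} = - \frac{156}{\sqrt{Q}}$ ($A{\left(Q \right)} = \left(- \frac{93}{Q} - \frac{63}{Q}\right) \sqrt{Q} = - \frac{156}{Q} \sqrt{Q} = - \frac{156}{\sqrt{Q}}$)
$D + A{\left(R{\left(-8 \right)} \right)} = -30468 - \frac{156}{2 i \sqrt{2}} = -30468 - 156 \left(- \frac{i \sqrt{2}}{4}\right) = -30468 + 39 i \sqrt{2}$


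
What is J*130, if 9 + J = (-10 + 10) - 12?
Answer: -2730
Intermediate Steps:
J = -21 (J = -9 + ((-10 + 10) - 12) = -9 + (0 - 12) = -9 - 12 = -21)
J*130 = -21*130 = -2730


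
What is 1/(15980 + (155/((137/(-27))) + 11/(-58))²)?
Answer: 63138916/1068611589849 ≈ 5.9085e-5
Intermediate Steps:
1/(15980 + (155/((137/(-27))) + 11/(-58))²) = 1/(15980 + (155/((137*(-1/27))) + 11*(-1/58))²) = 1/(15980 + (155/(-137/27) - 11/58)²) = 1/(15980 + (155*(-27/137) - 11/58)²) = 1/(15980 + (-4185/137 - 11/58)²) = 1/(15980 + (-244237/7946)²) = 1/(15980 + 59651712169/63138916) = 1/(1068611589849/63138916) = 63138916/1068611589849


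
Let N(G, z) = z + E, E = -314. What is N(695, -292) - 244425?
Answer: -245031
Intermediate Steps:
N(G, z) = -314 + z (N(G, z) = z - 314 = -314 + z)
N(695, -292) - 244425 = (-314 - 292) - 244425 = -606 - 244425 = -245031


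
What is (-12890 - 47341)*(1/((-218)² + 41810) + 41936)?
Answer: -75214678418125/29778 ≈ -2.5258e+9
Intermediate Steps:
(-12890 - 47341)*(1/((-218)² + 41810) + 41936) = -60231*(1/(47524 + 41810) + 41936) = -60231*(1/89334 + 41936) = -60231*3746310625/89334 = -75214678418125/29778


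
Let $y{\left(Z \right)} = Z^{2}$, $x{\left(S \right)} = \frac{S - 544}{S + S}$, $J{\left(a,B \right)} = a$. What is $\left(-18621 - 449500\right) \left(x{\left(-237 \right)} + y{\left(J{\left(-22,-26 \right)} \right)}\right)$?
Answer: $- \frac{107760049837}{474} \approx -2.2734 \cdot 10^{8}$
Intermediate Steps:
$x{\left(S \right)} = \frac{-544 + S}{2 S}$
$\left(-18621 - 449500\right) \left(x{\left(-237 \right)} + y{\left(J{\left(-22,-26 \right)} \right)}\right) = \left(-18621 - 449500\right) \left(\frac{-544 - 237}{2 \left(-237\right)} + \left(-22\right)^{2}\right) = - 468121 \left(\frac{1}{2} \left(- \frac{1}{237}\right) \left(-781\right) + 484\right) = - 468121 \left(\frac{781}{474} + 484\right) = \left(-468121\right) \frac{230197}{474} = - \frac{107760049837}{474}$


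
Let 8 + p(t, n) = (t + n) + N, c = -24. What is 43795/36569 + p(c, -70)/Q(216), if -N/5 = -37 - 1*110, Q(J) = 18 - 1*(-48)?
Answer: 8679549/804518 ≈ 10.789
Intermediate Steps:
Q(J) = 66 (Q(J) = 18 + 48 = 66)
N = 735 (N = -5*(-37 - 1*110) = -5*(-37 - 110) = -5*(-147) = 735)
p(t, n) = 727 + n + t (p(t, n) = -8 + ((t + n) + 735) = -8 + ((n + t) + 735) = -8 + (735 + n + t) = 727 + n + t)
43795/36569 + p(c, -70)/Q(216) = 43795/36569 + (727 - 70 - 24)/66 = 43795*(1/36569) + 633*(1/66) = 43795/36569 + 211/22 = 8679549/804518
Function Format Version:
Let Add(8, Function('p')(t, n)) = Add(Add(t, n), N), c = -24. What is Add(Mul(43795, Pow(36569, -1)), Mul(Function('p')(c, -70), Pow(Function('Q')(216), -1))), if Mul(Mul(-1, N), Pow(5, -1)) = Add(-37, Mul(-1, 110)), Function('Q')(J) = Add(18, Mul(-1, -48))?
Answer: Rational(8679549, 804518) ≈ 10.789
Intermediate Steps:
Function('Q')(J) = 66 (Function('Q')(J) = Add(18, 48) = 66)
N = 735 (N = Mul(-5, Add(-37, Mul(-1, 110))) = Mul(-5, Add(-37, -110)) = Mul(-5, -147) = 735)
Function('p')(t, n) = Add(727, n, t) (Function('p')(t, n) = Add(-8, Add(Add(t, n), 735)) = Add(-8, Add(Add(n, t), 735)) = Add(-8, Add(735, n, t)) = Add(727, n, t))
Add(Mul(43795, Pow(36569, -1)), Mul(Function('p')(c, -70), Pow(Function('Q')(216), -1))) = Add(Mul(43795, Pow(36569, -1)), Mul(Add(727, -70, -24), Pow(66, -1))) = Add(Mul(43795, Rational(1, 36569)), Mul(633, Rational(1, 66))) = Add(Rational(43795, 36569), Rational(211, 22)) = Rational(8679549, 804518)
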